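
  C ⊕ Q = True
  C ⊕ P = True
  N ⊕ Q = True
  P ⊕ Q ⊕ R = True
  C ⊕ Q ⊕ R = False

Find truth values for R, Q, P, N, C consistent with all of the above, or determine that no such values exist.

R=T; Q=T; P=T; N=F; C=F

C ⊕ Q = F ⊕ T = True ✓
C ⊕ P = F ⊕ T = True ✓
N ⊕ Q = F ⊕ T = True ✓
P ⊕ Q ⊕ R = T ⊕ T ⊕ T = True ✓
C ⊕ Q ⊕ R = F ⊕ T ⊕ T = False ✓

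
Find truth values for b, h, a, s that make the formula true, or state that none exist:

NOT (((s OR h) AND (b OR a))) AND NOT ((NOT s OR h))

b = False, h = False, a = False, s = True

  NOT (((s OR h) AND (b OR a))) = True
    (s OR h) AND (b OR a) = False
      s OR h = True
      b OR a = False
  NOT ((NOT s OR h)) = True
    NOT s OR h = False
      NOT s = False
Both conjuncts True, so the formula holds.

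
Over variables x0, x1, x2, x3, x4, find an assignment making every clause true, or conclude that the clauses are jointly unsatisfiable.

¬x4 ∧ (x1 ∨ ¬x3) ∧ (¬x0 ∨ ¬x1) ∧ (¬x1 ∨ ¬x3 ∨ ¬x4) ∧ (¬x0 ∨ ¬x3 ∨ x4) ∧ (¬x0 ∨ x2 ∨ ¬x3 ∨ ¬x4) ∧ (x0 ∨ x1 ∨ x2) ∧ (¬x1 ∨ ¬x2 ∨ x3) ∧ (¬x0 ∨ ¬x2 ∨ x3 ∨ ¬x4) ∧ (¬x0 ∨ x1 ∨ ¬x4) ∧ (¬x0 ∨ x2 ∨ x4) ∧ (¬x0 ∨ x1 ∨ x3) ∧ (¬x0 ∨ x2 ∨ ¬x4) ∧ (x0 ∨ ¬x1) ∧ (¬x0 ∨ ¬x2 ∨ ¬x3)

x0=F, x1=F, x2=T, x3=F, x4=F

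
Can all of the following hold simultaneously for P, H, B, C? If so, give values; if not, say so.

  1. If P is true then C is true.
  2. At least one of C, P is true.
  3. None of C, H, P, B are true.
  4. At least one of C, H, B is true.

UNSATISFIABLE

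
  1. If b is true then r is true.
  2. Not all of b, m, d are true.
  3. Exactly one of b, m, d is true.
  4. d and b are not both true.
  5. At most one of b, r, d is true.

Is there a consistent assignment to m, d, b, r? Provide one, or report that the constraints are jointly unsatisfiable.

m=T, d=F, b=F, r=F

  (1) b=F ⇒ r: vacuous ✓
  (2) {b, m, d}: 1/3 true — not all ✓
  (3) {b, m, d}: 1 true — exactly one ✓
  (4) d=F, b=F — not both ✓
  (5) {b, r, d}: 0 true — at most one ✓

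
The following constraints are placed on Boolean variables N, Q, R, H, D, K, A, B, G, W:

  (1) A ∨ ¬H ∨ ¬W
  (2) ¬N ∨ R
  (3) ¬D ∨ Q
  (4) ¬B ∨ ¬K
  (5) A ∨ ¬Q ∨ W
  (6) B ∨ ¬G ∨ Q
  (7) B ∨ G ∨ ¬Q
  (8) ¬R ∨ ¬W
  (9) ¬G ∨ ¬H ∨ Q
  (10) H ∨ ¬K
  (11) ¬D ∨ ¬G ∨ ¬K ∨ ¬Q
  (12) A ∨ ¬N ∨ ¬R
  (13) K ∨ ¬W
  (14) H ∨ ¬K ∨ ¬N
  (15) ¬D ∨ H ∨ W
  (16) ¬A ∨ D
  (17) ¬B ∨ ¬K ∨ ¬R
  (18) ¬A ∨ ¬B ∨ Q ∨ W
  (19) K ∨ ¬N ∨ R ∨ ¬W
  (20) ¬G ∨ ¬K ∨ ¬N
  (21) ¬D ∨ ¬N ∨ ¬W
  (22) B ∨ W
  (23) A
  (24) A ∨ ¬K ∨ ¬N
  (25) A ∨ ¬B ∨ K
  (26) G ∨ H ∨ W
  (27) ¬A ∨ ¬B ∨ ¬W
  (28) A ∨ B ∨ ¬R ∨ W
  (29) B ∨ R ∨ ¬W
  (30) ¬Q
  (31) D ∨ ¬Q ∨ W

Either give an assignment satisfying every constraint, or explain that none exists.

Case Q = True:
  Clause (¬Q) is falsified — contradiction.
Case Q = False:
  (¬D ∨ Q) forces D = False.
  (¬A ∨ D) forces A = False.
  Clause (A) is falsified — contradiction.
Both cases fail, so the formula is unsatisfiable.

Unsatisfiable — no assignment works.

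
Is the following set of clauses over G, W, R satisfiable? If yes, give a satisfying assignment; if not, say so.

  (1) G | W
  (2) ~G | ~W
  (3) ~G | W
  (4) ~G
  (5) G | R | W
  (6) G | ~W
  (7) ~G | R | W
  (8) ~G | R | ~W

Case G = True:
  Clause (~G) is falsified — contradiction.
Case G = False:
  (G | W) forces W = True.
  Clause (G | ~W) is falsified — contradiction.
Both cases fail, so the formula is unsatisfiable.

The formula is unsatisfiable.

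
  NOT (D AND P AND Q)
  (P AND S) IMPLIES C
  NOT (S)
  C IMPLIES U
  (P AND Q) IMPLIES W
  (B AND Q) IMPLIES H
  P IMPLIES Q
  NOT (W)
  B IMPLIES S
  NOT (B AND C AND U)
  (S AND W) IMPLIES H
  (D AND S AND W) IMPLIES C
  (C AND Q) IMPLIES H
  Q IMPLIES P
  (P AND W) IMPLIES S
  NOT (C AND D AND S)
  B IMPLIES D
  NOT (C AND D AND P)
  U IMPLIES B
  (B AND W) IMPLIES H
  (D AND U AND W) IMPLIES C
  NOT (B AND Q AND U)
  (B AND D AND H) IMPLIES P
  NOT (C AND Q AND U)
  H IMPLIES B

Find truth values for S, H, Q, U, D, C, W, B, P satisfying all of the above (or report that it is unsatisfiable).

S: False, H: False, Q: False, U: False, D: True, C: False, W: False, B: False, P: False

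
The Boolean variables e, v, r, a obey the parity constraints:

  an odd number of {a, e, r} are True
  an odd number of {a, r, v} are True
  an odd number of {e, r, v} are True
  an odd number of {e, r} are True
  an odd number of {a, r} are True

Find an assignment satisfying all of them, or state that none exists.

e: False, v: False, r: True, a: False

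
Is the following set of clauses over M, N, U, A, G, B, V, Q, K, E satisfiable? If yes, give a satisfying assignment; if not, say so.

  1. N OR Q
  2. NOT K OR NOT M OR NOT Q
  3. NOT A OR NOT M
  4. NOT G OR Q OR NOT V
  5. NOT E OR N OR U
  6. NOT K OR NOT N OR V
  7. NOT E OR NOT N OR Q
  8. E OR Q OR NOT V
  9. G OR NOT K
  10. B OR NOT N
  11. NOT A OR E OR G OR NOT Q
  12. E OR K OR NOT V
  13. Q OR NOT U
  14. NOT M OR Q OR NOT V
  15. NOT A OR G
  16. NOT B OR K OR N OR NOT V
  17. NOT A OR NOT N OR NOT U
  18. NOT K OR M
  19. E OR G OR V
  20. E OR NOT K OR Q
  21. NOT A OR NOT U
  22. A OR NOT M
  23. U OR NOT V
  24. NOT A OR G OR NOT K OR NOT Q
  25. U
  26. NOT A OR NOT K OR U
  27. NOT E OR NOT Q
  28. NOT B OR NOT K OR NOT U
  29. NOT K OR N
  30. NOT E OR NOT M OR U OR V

M=F, N=F, U=T, A=F, G=T, B=F, V=F, Q=T, K=F, E=F

Unit clause (U) forces U = True.
In (Q OR NOT U) only Q is left, so Q = True.
In (NOT A OR NOT U) only NOT A is left, so A = False.
In (A OR NOT M) only NOT M is left, so M = False.
In (NOT E OR NOT Q) only NOT E is left, so E = False.
In (NOT K OR M) only NOT K is left, so K = False.
In (E OR K OR NOT V) only NOT V is left, so V = False.
In (E OR G OR V) only G is left, so G = True.
Set N = False.
Set B = False.
All clauses satisfied.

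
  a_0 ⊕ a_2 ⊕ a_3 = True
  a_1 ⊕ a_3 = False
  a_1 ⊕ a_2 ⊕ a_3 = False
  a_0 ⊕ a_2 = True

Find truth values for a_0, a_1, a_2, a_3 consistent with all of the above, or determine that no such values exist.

a_0=T, a_1=F, a_2=F, a_3=F

a_0 ⊕ a_2 ⊕ a_3 = T ⊕ F ⊕ F = True ✓
a_1 ⊕ a_3 = F ⊕ F = False ✓
a_1 ⊕ a_2 ⊕ a_3 = F ⊕ F ⊕ F = False ✓
a_0 ⊕ a_2 = T ⊕ F = True ✓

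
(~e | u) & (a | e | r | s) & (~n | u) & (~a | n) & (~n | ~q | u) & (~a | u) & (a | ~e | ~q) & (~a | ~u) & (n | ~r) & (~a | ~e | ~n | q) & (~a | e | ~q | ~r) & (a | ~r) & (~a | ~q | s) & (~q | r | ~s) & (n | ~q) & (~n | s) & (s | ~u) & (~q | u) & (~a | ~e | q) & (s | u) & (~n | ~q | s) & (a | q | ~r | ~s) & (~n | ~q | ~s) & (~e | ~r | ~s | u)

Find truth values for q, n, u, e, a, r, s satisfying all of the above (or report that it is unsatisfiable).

q: False, n: False, u: True, e: True, a: False, r: False, s: True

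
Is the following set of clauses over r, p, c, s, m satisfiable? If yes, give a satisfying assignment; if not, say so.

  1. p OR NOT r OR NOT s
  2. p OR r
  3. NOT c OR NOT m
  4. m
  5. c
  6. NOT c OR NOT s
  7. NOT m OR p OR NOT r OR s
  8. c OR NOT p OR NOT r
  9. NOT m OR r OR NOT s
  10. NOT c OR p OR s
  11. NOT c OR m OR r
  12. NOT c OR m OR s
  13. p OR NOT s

Unsatisfiable

Case c = True:
  (NOT c OR NOT m) forces m = False.
  Clause (m) is falsified — contradiction.
Case c = False:
  Clause (c) is falsified — contradiction.
Both cases fail, so the formula is unsatisfiable.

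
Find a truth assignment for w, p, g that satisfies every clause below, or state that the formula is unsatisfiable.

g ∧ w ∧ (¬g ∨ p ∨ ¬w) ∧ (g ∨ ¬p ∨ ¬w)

w=T, p=T, g=T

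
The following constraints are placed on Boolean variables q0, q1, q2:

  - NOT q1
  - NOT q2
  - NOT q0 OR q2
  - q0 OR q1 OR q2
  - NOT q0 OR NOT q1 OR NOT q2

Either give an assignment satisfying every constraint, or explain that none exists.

Case q1 = True:
  Clause (NOT q1) is falsified — contradiction.
Case q1 = False:
  (NOT q2) forces q2 = False.
  (NOT q0 OR q2) forces q0 = False.
  Clause (q0 OR q1 OR q2) is falsified — contradiction.
Both cases fail, so the formula is unsatisfiable.

Unsatisfiable — no assignment works.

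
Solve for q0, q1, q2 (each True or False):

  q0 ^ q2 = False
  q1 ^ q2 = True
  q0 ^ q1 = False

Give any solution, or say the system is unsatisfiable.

The formula is unsatisfiable.

Adding constraints 1, 2, 3 mod 2: every variable appears an even number of times on the left, so the left side is 0.
But the right sides sum to 1 (mod 2). 0 ≠ 1 — the system is inconsistent.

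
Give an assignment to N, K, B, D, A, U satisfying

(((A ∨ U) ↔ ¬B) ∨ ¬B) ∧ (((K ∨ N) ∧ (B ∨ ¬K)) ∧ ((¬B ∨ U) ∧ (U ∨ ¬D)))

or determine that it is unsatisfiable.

N = True, K = False, B = False, D = True, A = False, U = True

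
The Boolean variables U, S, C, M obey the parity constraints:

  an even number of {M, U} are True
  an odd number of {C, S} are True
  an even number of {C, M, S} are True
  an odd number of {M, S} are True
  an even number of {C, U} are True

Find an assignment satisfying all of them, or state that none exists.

U=T; S=F; C=T; M=T

{M, U}: 2 true → even ✓
{C, S}: 1 true → odd ✓
{C, M, S}: 2 true → even ✓
{M, S}: 1 true → odd ✓
{C, U}: 2 true → even ✓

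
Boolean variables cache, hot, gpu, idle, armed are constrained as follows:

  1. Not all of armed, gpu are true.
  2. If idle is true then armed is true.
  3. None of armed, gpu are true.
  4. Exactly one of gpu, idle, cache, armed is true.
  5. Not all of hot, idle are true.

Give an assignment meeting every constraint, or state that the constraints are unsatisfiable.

cache = True; hot = False; gpu = False; idle = False; armed = False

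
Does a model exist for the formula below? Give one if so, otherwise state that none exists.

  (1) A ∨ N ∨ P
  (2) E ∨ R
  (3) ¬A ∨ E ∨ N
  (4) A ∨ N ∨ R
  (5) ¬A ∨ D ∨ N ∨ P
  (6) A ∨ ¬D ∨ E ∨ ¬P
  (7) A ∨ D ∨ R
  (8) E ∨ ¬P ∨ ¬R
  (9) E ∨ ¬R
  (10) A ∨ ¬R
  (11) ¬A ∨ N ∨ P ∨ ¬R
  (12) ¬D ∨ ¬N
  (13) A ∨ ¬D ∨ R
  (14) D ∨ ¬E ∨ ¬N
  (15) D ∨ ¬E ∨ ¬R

E = True, D = True, N = False, A = True, P = True, R = True

Try E = False:
  (E ∨ R) forces R = True.
  clause (E ∨ ¬R) is falsified — backtrack.
So E = True.
Set D = True.
  then (¬D ∨ ¬N) forces N = False.
Try A = False:
  (A ∨ N ∨ P) forces P = True.
  (A ∨ N ∨ R) forces R = True.
  clause (A ∨ ¬R) is falsified — backtrack.
So A = True.
Set P = True.
Set R = True.
All clauses satisfied.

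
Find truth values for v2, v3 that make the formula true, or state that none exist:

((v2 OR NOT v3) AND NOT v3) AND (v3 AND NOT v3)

Unsatisfiable — no assignment works.

Case v3 = True: the conjunct NOT v3 is False.
Case v3 = False: the conjunct v3 is False.
Both cases fail — unsatisfiable.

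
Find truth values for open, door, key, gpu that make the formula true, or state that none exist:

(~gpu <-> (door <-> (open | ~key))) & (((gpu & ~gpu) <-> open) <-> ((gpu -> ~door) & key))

open = True, door = True, key = False, gpu = False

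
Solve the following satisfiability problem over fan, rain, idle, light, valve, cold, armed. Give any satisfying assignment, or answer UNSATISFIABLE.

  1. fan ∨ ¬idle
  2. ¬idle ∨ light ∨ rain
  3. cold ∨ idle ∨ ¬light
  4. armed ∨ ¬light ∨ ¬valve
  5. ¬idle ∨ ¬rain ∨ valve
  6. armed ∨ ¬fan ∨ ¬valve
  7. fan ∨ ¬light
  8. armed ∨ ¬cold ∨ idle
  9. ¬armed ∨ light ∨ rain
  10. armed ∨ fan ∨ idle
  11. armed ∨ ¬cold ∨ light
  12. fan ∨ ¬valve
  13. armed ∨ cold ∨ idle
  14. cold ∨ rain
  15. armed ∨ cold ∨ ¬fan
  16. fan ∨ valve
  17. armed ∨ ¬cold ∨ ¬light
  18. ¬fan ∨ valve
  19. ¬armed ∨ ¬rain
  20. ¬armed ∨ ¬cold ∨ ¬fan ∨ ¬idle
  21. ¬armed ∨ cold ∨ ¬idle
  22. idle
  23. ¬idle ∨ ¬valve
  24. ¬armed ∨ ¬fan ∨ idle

Unsatisfiable — no assignment works.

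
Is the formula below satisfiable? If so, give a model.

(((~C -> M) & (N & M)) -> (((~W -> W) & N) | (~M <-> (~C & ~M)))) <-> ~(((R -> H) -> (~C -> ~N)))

C: False; N: True; M: False; W: False; R: False; H: True

  (((~C -> M) & (N & M)) -> (((~W -> W) & N) | (~M <-> (~C & ~M)))) <-> ~(((R -> H) -> (~C -> ~N))) = True
    ((~C -> M) & (N & M)) -> (((~W -> W) & N) | (~M <-> (~C & ~M))) = True
      (~C -> M) & (N & M) = False
        ~C -> M = False
          ~C = True
        N & M = False
      ((~W -> W) & N) | (~M <-> (~C & ~M)) = True
        (~W -> W) & N = False
          ~W -> W = False
            ~W = True
        ~M <-> (~C & ~M) = True
          ~M = True
          ~C & ~M = True
            ~C = True
            ~M = True
    ~(((R -> H) -> (~C -> ~N))) = True
      (R -> H) -> (~C -> ~N) = False
        R -> H = True
        ~C -> ~N = False
          ~C = True
          ~N = False
The formula evaluates to True.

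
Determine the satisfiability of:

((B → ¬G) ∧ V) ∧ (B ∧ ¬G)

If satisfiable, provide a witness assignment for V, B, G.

V: True; B: True; G: False

  (B → ¬G) ∧ V = True
    B → ¬G = True
      ¬G = True
  B ∧ ¬G = True
    ¬G = True
Both conjuncts True, so the formula holds.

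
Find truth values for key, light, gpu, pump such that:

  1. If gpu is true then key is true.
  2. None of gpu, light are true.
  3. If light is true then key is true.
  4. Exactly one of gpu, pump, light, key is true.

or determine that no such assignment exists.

key = True, light = False, gpu = False, pump = False

  (1) gpu=F ⇒ key: vacuous ✓
  (2) {gpu, light}: 0 true — none ✓
  (3) light=F ⇒ key: vacuous ✓
  (4) {gpu, pump, light, key}: 1 true — exactly one ✓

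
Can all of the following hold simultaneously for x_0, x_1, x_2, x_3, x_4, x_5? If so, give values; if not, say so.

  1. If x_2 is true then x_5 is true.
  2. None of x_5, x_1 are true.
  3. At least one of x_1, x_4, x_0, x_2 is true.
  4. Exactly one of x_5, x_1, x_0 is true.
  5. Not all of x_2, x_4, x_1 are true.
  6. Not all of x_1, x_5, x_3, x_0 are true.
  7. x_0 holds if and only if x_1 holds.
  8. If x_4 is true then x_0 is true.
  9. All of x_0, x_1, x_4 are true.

Case x_1 = True:
  Constraint (2) is violated (x_1=T) — contradiction.
Case x_1 = False:
  Constraint (9) is violated (x_1=F) — contradiction.
Both cases fail — unsatisfiable.

UNSATISFIABLE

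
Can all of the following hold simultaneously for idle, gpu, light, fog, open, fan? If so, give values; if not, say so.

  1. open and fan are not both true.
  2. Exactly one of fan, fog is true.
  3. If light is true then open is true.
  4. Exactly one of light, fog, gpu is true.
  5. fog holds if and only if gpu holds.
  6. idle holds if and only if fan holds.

Unsatisfiable

Case gpu = True:
  (4) with gpu=T forces light = False.
  (4) with gpu=T forces fog = False.
  Constraint (5) is violated (fog=F, gpu=T) — contradiction.
Case gpu = False:
  (5) with gpu=F forces fog = False.
  (2) with fog=F forces fan = True.
  (1) with fan=T forces open = False.
  (3) with open=F forces light = False.
  Constraint (4) is violated (light=F, fog=F, gpu=F) — contradiction.
Both cases fail — unsatisfiable.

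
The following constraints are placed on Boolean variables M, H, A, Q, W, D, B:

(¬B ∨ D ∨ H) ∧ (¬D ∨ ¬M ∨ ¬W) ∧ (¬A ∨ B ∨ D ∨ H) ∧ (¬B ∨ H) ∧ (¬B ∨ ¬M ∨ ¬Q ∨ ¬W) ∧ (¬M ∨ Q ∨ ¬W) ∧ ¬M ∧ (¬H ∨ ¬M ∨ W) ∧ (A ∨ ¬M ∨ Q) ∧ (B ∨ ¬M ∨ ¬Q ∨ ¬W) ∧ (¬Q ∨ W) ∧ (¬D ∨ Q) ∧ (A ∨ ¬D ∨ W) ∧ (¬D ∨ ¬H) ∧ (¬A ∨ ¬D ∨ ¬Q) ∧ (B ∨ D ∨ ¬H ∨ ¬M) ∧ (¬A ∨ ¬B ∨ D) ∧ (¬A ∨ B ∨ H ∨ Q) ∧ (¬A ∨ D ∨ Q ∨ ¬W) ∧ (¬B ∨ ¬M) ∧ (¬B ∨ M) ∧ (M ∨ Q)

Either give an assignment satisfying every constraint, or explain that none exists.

M: False, H: True, A: True, Q: True, W: True, D: False, B: False

Unit clause (¬M) forces M = False.
In (¬B ∨ M) only ¬B is left, so B = False.
In (M ∨ Q) only Q is left, so Q = True.
In (¬Q ∨ W) only W is left, so W = True.
Set H = True.
  then (¬D ∨ ¬H) forces D = False.
Set A = True.
All clauses satisfied.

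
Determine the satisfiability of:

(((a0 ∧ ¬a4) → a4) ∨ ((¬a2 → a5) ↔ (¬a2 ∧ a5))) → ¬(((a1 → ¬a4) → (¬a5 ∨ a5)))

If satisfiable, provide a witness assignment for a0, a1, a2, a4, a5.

a0 = True; a1 = True; a2 = True; a4 = False; a5 = True

  (((a0 ∧ ¬a4) → a4) ∨ ((¬a2 → a5) ↔ (¬a2 ∧ a5))) → ¬(((a1 → ¬a4) → (¬a5 ∨ a5))) = True
    ((a0 ∧ ¬a4) → a4) ∨ ((¬a2 → a5) ↔ (¬a2 ∧ a5)) = False
      (a0 ∧ ¬a4) → a4 = False
        a0 ∧ ¬a4 = True
          ¬a4 = True
      (¬a2 → a5) ↔ (¬a2 ∧ a5) = False
        ¬a2 → a5 = True
          ¬a2 = False
        ¬a2 ∧ a5 = False
          ¬a2 = False
    ¬(((a1 → ¬a4) → (¬a5 ∨ a5))) = False
      (a1 → ¬a4) → (¬a5 ∨ a5) = True
        a1 → ¬a4 = True
          ¬a4 = True
        ¬a5 ∨ a5 = True
          ¬a5 = False
The formula evaluates to True.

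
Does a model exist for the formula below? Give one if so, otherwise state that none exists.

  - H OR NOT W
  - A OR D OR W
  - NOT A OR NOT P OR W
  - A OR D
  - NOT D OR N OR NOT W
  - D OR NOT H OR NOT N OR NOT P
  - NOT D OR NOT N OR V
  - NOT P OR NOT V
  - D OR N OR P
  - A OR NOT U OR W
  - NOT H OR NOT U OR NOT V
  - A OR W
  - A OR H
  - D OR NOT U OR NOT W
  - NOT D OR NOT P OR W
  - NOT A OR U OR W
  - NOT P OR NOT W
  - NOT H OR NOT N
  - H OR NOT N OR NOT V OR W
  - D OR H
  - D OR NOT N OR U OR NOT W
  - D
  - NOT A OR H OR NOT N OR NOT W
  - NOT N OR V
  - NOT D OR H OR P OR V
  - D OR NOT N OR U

P=F, N=F, W=F, H=F, U=T, A=T, D=T, V=T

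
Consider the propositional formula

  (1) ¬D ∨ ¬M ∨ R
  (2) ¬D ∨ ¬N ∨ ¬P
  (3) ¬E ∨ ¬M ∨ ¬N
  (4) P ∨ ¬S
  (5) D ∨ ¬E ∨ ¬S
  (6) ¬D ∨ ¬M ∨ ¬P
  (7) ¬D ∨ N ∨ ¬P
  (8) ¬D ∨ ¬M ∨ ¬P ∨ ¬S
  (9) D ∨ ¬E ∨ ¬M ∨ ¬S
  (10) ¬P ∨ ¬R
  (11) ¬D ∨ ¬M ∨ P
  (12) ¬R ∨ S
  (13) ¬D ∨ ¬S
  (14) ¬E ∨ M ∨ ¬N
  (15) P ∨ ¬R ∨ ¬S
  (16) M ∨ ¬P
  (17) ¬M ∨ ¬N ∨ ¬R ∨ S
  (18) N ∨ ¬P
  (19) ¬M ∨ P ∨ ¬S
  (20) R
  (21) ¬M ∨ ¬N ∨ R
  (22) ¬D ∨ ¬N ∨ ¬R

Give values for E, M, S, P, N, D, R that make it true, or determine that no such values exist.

UNSATISFIABLE

Case R = True:
  (¬P ∨ ¬R) forces P = False.
  (P ∨ ¬S) forces S = False.
  Clause (¬R ∨ S) is falsified — contradiction.
Case R = False:
  Clause (R) is falsified — contradiction.
Both cases fail, so the formula is unsatisfiable.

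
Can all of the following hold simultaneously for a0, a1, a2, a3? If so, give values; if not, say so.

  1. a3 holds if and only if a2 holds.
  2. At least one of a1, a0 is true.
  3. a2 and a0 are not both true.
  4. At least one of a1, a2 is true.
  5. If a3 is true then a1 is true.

a0 = True, a1 = True, a2 = False, a3 = False

  (1) a3=F, a2=F — same ✓
  (2) {a1, a0}: 2 true — at least one ✓
  (3) a2=F, a0=T — not both ✓
  (4) {a1, a2}: 1 true — at least one ✓
  (5) a3=F ⇒ a1: vacuous ✓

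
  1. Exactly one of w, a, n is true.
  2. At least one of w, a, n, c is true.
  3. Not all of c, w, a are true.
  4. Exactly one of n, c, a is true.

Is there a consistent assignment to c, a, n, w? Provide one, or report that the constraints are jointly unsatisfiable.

c=T, a=F, n=F, w=T

  (1) {w, a, n}: 1 true — exactly one ✓
  (2) {w, a, n, c}: 2 true — at least one ✓
  (3) {c, w, a}: 2/3 true — not all ✓
  (4) {n, c, a}: 1 true — exactly one ✓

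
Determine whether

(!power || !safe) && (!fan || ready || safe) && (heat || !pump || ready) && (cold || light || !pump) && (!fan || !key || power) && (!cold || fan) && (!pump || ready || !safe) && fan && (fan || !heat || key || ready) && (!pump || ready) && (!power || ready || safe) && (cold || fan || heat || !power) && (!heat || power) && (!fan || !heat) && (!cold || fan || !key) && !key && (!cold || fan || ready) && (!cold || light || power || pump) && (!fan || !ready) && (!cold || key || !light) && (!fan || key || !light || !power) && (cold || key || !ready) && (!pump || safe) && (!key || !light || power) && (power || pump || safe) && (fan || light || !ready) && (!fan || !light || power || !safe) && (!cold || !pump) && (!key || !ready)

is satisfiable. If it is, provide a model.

key=F, safe=T, light=F, pump=F, cold=F, fan=T, heat=F, ready=F, power=F

Unit clause (fan) forces fan = True.
In (!fan || !heat) only !heat is left, so heat = False.
Unit clause (!key) forces key = False.
In (!fan || !ready) only !ready is left, so ready = False.
In (!fan || ready || safe) only safe is left, so safe = True.
In (heat || !pump || ready) only !pump is left, so pump = False.
In (!power || !safe) only !power is left, so power = False.
In (!fan || !light || power || !safe) only !light is left, so light = False.
In (!cold || light || power || pump) only !cold is left, so cold = False.
All clauses satisfied.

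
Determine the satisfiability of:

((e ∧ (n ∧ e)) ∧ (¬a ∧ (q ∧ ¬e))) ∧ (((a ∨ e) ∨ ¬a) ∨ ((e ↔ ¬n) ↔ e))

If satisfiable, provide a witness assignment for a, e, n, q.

Case e = True: the conjunct ¬e is False.
Case e = False: the conjunct e is False.
Both cases fail — unsatisfiable.

The formula is unsatisfiable.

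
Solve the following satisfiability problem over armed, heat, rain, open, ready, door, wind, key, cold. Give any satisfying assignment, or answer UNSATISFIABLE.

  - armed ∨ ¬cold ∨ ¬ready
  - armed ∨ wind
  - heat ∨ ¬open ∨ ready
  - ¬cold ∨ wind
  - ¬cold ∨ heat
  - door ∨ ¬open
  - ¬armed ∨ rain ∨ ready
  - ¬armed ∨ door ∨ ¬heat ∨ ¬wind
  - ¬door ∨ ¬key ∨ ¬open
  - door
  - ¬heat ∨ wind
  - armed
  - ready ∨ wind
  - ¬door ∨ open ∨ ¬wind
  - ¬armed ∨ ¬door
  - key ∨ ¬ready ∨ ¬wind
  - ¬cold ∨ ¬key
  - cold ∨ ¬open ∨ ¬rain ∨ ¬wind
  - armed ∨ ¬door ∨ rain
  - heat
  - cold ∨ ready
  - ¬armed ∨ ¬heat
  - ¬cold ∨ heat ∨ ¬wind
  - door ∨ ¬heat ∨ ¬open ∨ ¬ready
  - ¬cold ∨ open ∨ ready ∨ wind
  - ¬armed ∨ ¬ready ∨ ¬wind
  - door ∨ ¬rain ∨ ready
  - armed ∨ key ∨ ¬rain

Unsatisfiable — no assignment works.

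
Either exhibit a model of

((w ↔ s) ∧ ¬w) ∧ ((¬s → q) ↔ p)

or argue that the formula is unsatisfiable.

w=F, q=T, s=F, p=T

  (w ↔ s) ∧ ¬w = True
    w ↔ s = True
    ¬w = True
  (¬s → q) ↔ p = True
    ¬s → q = True
      ¬s = True
Both conjuncts True, so the formula holds.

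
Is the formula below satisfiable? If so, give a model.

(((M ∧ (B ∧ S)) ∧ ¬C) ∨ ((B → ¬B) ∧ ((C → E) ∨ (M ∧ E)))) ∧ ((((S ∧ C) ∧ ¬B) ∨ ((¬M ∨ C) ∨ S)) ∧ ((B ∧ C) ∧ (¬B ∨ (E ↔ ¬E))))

Case B = True: the formula simplifies to ((M ∧ S) ∧ ¬C) ∧ (((¬M ∨ C) ∨ S) ∧ (C ∧ (E ↔ ¬E))).
  C = True: the conjunct ¬C is False.
  C = False: the conjunct C is False.
Case B = False: the conjunct B is False.
Both cases fail — unsatisfiable.

UNSATISFIABLE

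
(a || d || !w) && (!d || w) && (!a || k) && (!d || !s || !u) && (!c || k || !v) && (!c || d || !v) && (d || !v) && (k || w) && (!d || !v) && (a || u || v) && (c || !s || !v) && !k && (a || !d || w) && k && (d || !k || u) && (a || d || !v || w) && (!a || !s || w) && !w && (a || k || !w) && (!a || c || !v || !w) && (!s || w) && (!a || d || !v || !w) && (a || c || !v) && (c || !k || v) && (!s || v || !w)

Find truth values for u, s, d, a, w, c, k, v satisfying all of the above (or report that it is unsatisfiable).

Case k = True:
  Clause (!k) is falsified — contradiction.
Case k = False:
  Clause (k) is falsified — contradiction.
Both cases fail, so the formula is unsatisfiable.

No satisfying assignment exists.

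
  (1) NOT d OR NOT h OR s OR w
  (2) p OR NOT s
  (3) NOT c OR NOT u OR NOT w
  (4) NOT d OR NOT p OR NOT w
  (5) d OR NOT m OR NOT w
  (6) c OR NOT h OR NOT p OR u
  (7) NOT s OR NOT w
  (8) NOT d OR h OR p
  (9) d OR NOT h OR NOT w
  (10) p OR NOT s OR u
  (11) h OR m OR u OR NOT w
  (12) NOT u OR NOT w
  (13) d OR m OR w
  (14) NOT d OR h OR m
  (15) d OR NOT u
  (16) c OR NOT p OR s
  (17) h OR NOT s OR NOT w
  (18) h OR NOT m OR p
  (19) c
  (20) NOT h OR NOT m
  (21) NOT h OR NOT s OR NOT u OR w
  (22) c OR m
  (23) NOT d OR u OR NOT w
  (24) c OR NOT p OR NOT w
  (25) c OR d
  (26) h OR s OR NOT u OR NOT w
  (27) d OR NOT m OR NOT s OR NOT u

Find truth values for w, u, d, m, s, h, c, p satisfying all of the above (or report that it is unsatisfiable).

w = False, u = False, d = True, m = False, s = True, h = True, c = True, p = True

Unit clause (c) forces c = True.
Set w = False.
Set u = False.
Set d = True.
Set m = False.
  then (NOT d OR h OR m) forces h = True.
  then (NOT d OR NOT h OR s OR w) forces s = True.
  then (p OR NOT s) forces p = True.
All clauses satisfied.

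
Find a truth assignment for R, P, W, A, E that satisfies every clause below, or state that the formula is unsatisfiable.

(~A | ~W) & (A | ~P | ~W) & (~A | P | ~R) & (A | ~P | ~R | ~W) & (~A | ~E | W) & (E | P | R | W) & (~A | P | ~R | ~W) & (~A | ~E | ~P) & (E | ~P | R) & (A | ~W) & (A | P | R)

R=F, P=T, W=F, A=F, E=T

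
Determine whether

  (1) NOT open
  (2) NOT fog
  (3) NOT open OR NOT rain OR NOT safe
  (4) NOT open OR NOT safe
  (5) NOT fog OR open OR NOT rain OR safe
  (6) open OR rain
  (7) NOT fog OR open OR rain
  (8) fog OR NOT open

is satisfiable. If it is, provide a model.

Unit clause (NOT open) forces open = False.
Unit clause (NOT fog) forces fog = False.
In (open OR rain) only rain is left, so rain = True.
Set safe = False.
Check each clause:
  (NOT open): NOT open holds.
  (NOT fog): NOT fog holds.
  (NOT open OR NOT rain OR NOT safe): NOT open holds.
  (NOT open OR NOT safe): NOT open holds.
  (NOT fog OR open OR NOT rain OR safe): NOT fog holds.
  (open OR rain): rain holds.
  (NOT fog OR open OR rain): NOT fog holds.
  (fog OR NOT open): NOT open holds.
All clauses satisfied.

safe = False; rain = True; open = False; fog = False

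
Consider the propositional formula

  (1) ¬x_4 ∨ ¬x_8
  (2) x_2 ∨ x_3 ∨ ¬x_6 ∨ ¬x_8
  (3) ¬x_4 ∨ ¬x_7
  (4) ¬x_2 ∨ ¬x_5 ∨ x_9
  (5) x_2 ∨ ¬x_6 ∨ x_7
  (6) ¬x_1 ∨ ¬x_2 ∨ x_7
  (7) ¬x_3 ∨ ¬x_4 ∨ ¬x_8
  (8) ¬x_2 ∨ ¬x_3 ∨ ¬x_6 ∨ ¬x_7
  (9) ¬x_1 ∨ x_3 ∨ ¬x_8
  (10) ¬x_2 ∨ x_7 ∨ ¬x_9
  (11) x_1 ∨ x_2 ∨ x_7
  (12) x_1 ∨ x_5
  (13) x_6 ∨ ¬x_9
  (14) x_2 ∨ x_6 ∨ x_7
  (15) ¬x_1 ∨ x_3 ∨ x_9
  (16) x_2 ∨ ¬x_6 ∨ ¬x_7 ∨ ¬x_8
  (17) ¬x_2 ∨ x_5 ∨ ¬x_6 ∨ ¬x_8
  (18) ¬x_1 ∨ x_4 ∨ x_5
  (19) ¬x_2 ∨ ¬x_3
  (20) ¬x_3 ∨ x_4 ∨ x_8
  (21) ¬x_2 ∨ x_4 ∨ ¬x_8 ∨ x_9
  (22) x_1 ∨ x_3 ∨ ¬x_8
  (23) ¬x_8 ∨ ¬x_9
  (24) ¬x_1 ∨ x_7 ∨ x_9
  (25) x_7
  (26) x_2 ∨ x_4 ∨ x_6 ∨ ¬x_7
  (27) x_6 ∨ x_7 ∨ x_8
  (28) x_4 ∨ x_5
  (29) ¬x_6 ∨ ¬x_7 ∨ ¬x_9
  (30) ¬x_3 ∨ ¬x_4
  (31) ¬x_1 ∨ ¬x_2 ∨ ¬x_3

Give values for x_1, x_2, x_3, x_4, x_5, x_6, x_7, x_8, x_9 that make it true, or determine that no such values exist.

x_1 = False, x_2 = False, x_3 = False, x_4 = False, x_5 = True, x_6 = True, x_7 = True, x_8 = False, x_9 = False

Unit clause (x_7) forces x_7 = True.
In (¬x_4 ∨ ¬x_7) only ¬x_4 is left, so x_4 = False.
In (x_4 ∨ x_5) only x_5 is left, so x_5 = True.
Set x_1 = False.
Try x_2 = True:
  (¬x_2 ∨ ¬x_5 ∨ x_9) forces x_9 = True.
  (x_6 ∨ ¬x_9) forces x_6 = True.
  clause (¬x_6 ∨ ¬x_7 ∨ ¬x_9) is falsified — backtrack.
So x_2 = False.
  then (x_2 ∨ x_4 ∨ x_6 ∨ ¬x_7) forces x_6 = True.
  then (¬x_6 ∨ ¬x_7 ∨ ¬x_9) forces x_9 = False.
  then (x_2 ∨ ¬x_6 ∨ ¬x_7 ∨ ¬x_8) forces x_8 = False.
  then (¬x_3 ∨ x_4 ∨ x_8) forces x_3 = False.
All clauses satisfied.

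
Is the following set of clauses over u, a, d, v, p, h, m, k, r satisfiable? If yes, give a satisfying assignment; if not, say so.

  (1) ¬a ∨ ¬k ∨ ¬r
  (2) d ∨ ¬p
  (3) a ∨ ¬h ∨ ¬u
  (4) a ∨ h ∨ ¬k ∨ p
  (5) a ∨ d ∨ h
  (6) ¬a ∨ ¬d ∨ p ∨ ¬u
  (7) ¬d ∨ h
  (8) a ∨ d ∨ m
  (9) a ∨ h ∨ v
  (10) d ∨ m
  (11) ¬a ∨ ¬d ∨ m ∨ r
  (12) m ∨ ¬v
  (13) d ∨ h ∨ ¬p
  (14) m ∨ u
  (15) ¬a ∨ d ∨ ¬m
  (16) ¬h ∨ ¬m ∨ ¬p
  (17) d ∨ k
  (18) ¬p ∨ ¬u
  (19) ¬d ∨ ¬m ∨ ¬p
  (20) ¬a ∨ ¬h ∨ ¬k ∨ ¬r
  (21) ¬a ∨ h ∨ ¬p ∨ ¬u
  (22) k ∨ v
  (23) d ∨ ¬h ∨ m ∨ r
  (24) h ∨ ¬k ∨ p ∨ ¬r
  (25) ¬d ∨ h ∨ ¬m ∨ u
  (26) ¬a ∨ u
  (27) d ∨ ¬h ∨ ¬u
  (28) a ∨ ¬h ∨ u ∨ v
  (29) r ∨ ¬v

Set u = False.
  then (m ∨ u) forces m = True.
  then (¬a ∨ u) forces a = False.
Set d = False.
  then (d ∨ ¬p) forces p = False.
  then (a ∨ d ∨ h) forces h = True.
  then (d ∨ k) forces k = True.
  then (a ∨ ¬h ∨ u ∨ v) forces v = True.
  then (r ∨ ¬v) forces r = True.
All clauses satisfied.

u = False, a = False, d = False, v = True, p = False, h = True, m = True, k = True, r = True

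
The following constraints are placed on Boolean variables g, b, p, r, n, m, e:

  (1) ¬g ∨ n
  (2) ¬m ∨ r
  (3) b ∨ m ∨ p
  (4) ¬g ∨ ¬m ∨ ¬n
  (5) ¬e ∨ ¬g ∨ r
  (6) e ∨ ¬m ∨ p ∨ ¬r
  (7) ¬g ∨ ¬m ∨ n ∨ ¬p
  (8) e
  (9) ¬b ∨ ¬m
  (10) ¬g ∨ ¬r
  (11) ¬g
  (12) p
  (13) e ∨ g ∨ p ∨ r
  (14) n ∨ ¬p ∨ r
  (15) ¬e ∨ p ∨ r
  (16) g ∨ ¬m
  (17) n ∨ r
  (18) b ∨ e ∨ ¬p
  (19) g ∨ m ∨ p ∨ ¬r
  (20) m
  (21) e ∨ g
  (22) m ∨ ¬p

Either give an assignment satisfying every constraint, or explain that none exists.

Case g = True:
  Clause (¬g) is falsified — contradiction.
Case g = False:
  (e) forces e = True.
  (p) forces p = True.
  (g ∨ ¬m) forces m = False.
  Clause (m) is falsified — contradiction.
Both cases fail, so the formula is unsatisfiable.

Unsatisfiable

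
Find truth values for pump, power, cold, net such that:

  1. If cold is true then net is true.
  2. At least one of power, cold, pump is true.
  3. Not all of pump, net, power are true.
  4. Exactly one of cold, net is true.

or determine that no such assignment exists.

pump = False, power = True, cold = False, net = True

  (1) cold=F ⇒ net: vacuous ✓
  (2) {power, cold, pump}: 1 true — at least one ✓
  (3) {pump, net, power}: 2/3 true — not all ✓
  (4) {cold, net}: 1 true — exactly one ✓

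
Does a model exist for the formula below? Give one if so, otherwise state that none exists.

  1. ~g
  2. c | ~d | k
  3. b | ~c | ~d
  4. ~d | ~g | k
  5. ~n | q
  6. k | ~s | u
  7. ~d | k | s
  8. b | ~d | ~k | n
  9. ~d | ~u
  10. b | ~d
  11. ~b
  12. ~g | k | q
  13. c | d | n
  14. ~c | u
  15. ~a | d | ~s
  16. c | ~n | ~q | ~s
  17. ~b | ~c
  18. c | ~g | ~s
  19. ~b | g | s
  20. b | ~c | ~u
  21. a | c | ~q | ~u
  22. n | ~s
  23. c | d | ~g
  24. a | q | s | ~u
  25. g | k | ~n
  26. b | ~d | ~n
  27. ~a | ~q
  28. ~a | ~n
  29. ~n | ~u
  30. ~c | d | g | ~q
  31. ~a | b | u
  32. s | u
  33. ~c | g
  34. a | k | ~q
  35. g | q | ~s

Case b = True:
  Clause (~b) is falsified — contradiction.
Case b = False:
  (~g) forces g = False.
  (b | ~d) forces d = False.
  (~c | g) forces c = False.
  (c | d | n) forces n = True.
  (~n | q) forces q = True.
  (c | ~n | ~q | ~s) forces s = False.
  (g | k | ~n) forces k = True.
  (~a | ~q) forces a = False.
  (a | c | ~q | ~u) forces u = False.
  Clause (s | u) is falsified — contradiction.
Both cases fail, so the formula is unsatisfiable.

Unsatisfiable — no assignment works.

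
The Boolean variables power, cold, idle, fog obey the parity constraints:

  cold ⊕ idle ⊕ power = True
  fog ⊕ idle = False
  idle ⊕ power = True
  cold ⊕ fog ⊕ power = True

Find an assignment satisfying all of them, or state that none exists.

power = False; cold = False; idle = True; fog = True

cold ⊕ idle ⊕ power = F ⊕ T ⊕ F = True ✓
fog ⊕ idle = T ⊕ T = False ✓
idle ⊕ power = T ⊕ F = True ✓
cold ⊕ fog ⊕ power = F ⊕ T ⊕ F = True ✓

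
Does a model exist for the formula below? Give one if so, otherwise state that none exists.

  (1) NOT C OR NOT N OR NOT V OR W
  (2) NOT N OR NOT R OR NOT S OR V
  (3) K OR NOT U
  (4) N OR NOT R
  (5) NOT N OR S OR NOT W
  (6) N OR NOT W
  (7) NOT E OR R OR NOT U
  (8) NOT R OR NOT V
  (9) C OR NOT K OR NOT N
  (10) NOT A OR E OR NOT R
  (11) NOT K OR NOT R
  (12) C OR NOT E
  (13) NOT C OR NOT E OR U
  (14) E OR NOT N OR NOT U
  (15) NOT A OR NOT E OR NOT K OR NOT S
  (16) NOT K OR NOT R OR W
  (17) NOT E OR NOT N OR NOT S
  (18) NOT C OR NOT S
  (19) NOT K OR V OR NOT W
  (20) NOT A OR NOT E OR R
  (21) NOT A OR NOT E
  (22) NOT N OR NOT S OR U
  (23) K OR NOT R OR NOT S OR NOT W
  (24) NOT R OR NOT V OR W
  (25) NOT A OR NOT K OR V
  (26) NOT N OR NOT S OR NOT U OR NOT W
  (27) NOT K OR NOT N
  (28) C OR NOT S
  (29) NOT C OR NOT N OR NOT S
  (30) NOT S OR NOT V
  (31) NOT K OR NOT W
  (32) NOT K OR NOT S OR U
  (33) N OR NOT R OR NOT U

Set U = False.
Set C = True.
  then (NOT C OR NOT E OR U) forces E = False.
  then (NOT C OR NOT S) forces S = False.
Set K = False.
Try W = True:
  (NOT N OR S OR NOT W) forces N = False.
  clause (N OR NOT W) is falsified — backtrack.
So W = False.
Set N = False.
  then (N OR NOT R) forces R = False.
Set A = False.
Set V = False.
All clauses satisfied.

U = False, C = True, K = False, W = False, N = False, E = False, A = False, S = False, V = False, R = False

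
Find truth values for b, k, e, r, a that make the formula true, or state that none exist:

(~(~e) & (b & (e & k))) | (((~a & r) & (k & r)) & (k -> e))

b: False; k: True; e: True; r: True; a: False

  (~(~e) & (b & (e & k))) | (((~a & r) & (k & r)) & (k -> e)) = True
    ~(~e) & (b & (e & k)) = False
      ~(~e) = True
        ~e = False
      b & (e & k) = False
        e & k = True
    ((~a & r) & (k & r)) & (k -> e) = True
      (~a & r) & (k & r) = True
        ~a & r = True
          ~a = True
        k & r = True
      k -> e = True
The formula evaluates to True.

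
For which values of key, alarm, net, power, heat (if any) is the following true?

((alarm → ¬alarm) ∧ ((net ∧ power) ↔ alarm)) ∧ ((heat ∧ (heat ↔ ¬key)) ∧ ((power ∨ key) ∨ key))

key=F, alarm=F, net=F, power=T, heat=T

  (alarm → ¬alarm) ∧ ((net ∧ power) ↔ alarm) = True
    alarm → ¬alarm = True
      ¬alarm = True
    (net ∧ power) ↔ alarm = True
      net ∧ power = False
  (heat ∧ (heat ↔ ¬key)) ∧ ((power ∨ key) ∨ key) = True
    heat ∧ (heat ↔ ¬key) = True
      heat ↔ ¬key = True
        ¬key = True
    (power ∨ key) ∨ key = True
      power ∨ key = True
Both conjuncts True, so the formula holds.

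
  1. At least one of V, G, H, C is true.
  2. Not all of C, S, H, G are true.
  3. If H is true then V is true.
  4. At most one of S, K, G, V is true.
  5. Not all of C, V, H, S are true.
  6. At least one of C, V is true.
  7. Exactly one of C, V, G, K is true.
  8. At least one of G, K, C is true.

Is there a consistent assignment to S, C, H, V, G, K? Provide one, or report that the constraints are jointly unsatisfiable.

S=F, C=T, H=F, V=F, G=F, K=F

  (1) {V, G, H, C}: 1 true — at least one ✓
  (2) {C, S, H, G}: 1/4 true — not all ✓
  (3) H=F ⇒ V: vacuous ✓
  (4) {S, K, G, V}: 0 true — at most one ✓
  (5) {C, V, H, S}: 1/4 true — not all ✓
  (6) {C, V}: 1 true — at least one ✓
  (7) {C, V, G, K}: 1 true — exactly one ✓
  (8) {G, K, C}: 1 true — at least one ✓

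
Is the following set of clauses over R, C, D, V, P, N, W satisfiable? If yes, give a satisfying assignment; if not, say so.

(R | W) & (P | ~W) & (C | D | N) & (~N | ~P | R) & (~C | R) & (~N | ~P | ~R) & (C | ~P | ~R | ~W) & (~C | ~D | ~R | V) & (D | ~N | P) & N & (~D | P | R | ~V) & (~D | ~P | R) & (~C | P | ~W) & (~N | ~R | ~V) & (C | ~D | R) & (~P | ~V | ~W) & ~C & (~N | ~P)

Unit clause (N) forces N = True.
Unit clause (~C) forces C = False.
In (~N | ~P) only ~P is left, so P = False.
In (P | ~W) only ~W is left, so W = False.
In (D | ~N | P) only D is left, so D = True.
In (C | ~D | R) only R is left, so R = True.
In (~N | ~R | ~V) only ~V is left, so V = False.
All clauses satisfied.

R = True, C = False, D = True, V = False, P = False, N = True, W = False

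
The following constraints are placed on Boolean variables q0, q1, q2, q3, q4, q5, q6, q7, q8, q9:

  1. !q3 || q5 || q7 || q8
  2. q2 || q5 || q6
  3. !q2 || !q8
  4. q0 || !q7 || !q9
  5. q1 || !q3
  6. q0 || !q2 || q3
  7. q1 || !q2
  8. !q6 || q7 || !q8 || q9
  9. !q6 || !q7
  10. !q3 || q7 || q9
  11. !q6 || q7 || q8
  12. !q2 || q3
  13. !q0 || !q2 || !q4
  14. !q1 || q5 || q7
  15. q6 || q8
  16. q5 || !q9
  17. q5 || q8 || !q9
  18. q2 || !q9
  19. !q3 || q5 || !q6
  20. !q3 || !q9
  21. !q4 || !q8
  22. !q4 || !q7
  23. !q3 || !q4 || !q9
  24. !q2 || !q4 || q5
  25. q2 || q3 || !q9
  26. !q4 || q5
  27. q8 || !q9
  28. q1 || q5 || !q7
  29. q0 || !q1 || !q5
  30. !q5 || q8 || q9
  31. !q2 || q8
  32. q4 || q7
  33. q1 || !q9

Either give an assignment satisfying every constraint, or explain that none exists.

Set q0 = False.
Set q1 = False.
  then (q1 || !q3) forces q3 = False.
  then (q0 || !q2 || q3) forces q2 = False.
  then (q2 || !q9) forces q9 = False.
Try q4 = True:
  (!q4 || !q8) forces q8 = False.
  (q6 || q8) forces q6 = True.
  (!q6 || !q7) forces q7 = False.
  clause (!q6 || q7 || q8) is falsified — backtrack.
So q4 = False.
  then (q4 || q7) forces q7 = True.
  then (!q6 || !q7) forces q6 = False.
  then (q6 || q8) forces q8 = True.
  then (q1 || q5 || !q7) forces q5 = True.
All clauses satisfied.

q0 = False, q1 = False, q2 = False, q3 = False, q4 = False, q5 = True, q6 = False, q7 = True, q8 = True, q9 = False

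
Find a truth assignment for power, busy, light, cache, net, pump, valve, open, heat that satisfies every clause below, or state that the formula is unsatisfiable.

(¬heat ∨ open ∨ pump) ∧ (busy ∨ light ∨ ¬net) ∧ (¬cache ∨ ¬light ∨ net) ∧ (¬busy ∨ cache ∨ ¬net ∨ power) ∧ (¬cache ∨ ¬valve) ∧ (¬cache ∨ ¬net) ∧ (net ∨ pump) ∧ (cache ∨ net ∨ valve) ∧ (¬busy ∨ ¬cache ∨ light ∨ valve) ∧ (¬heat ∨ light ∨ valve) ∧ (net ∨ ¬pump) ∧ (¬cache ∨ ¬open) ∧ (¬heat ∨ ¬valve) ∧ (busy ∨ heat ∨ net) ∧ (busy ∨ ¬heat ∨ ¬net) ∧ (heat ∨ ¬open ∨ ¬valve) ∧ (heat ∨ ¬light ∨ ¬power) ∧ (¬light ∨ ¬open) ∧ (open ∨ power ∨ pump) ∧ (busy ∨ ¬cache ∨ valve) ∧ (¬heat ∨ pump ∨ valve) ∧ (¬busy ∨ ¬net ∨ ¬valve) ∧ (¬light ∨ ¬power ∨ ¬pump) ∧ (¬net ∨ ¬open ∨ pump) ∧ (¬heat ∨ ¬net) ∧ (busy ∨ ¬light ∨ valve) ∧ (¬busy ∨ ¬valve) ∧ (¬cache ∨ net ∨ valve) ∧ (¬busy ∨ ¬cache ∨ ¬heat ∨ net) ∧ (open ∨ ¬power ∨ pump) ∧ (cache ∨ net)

Set power = True.
Set busy = True.
  then (¬busy ∨ ¬valve) forces valve = False.
Try light = True:
  (heat ∨ ¬light ∨ ¬power) forces heat = True.
  (¬light ∨ ¬open) forces open = False.
  (¬heat ∨ open ∨ pump) forces pump = True.
  clause (¬light ∨ ¬power ∨ ¬pump) is falsified — backtrack.
So light = False.
  then (¬busy ∨ ¬cache ∨ light ∨ valve) forces cache = False.
  then (¬heat ∨ light ∨ valve) forces heat = False.
  then (cache ∨ net) forces net = True.
Try pump = False:
  (¬net ∨ ¬open ∨ pump) forces open = False.
  clause (open ∨ ¬power ∨ pump) is falsified — backtrack.
So pump = True.
Set open = False.
All clauses satisfied.

power = True, busy = True, light = False, cache = False, net = True, pump = True, valve = False, open = False, heat = False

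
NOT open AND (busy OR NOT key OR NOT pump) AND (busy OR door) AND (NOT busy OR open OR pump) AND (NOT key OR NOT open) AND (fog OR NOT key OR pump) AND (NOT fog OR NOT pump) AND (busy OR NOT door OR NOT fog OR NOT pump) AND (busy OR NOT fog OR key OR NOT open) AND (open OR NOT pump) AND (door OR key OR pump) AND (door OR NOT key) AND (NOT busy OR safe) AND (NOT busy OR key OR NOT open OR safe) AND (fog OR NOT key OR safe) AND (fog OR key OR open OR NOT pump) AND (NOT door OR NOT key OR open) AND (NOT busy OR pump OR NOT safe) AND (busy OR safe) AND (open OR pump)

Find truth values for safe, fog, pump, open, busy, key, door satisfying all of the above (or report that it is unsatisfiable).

Unsatisfiable — no assignment works.

Case open = True:
  Clause (NOT open) is falsified — contradiction.
Case open = False:
  (open OR NOT pump) forces pump = False.
  Clause (open OR pump) is falsified — contradiction.
Both cases fail, so the formula is unsatisfiable.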